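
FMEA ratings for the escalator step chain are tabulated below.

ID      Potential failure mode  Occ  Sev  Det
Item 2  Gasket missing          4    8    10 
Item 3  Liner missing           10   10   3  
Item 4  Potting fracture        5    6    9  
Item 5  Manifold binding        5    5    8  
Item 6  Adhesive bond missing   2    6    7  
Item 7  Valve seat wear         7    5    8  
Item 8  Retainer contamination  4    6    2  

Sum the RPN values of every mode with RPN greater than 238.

RPN = Severity × Occurrence × Detection:
  Item 2: 8 × 4 × 10 = 320
  Item 3: 10 × 10 × 3 = 300
  Item 4: 6 × 5 × 9 = 270
  Item 5: 5 × 5 × 8 = 200
  Item 6: 6 × 2 × 7 = 84
  Item 7: 5 × 7 × 8 = 280
  Item 8: 6 × 4 × 2 = 48
RPN > 238: Item 2 (320), Item 3 (300), Item 4 (270), Item 7 (280).
Sum: 320 + 300 + 270 + 280 = 1170.

1170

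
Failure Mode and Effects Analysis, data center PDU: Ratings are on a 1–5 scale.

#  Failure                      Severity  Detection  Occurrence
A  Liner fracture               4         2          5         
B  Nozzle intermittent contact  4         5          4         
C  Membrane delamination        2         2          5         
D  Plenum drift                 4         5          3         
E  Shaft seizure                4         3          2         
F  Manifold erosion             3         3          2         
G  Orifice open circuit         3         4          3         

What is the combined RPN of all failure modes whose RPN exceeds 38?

180

RPN = Severity × Occurrence × Detection:
  A: 4 × 5 × 2 = 40
  B: 4 × 4 × 5 = 80
  C: 2 × 5 × 2 = 20
  D: 4 × 3 × 5 = 60
  E: 4 × 2 × 3 = 24
  F: 3 × 2 × 3 = 18
  G: 3 × 3 × 4 = 36
RPN > 38: A (40), B (80), D (60).
Sum: 40 + 80 + 60 = 180.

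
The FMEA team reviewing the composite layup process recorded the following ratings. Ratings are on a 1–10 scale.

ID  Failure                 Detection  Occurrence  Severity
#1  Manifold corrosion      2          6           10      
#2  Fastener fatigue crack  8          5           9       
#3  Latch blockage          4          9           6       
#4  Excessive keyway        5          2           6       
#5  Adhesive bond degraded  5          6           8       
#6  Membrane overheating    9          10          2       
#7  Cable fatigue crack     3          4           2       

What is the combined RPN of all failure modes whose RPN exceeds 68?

1116

RPN = Severity × Occurrence × Detection:
  #1: 10 × 6 × 2 = 120
  #2: 9 × 5 × 8 = 360
  #3: 6 × 9 × 4 = 216
  #4: 6 × 2 × 5 = 60
  #5: 8 × 6 × 5 = 240
  #6: 2 × 10 × 9 = 180
  #7: 2 × 4 × 3 = 24
RPN > 68: #1 (120), #2 (360), #3 (216), #5 (240), #6 (180).
Sum: 120 + 360 + 216 + 240 + 180 = 1116.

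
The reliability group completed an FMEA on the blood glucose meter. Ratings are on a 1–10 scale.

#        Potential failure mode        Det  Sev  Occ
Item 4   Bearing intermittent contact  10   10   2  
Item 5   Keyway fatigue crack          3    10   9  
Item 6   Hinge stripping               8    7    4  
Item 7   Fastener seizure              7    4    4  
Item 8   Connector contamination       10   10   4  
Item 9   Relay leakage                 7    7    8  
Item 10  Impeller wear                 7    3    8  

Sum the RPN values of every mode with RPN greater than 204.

1286

RPN = Severity × Occurrence × Detection:
  Item 4: 10 × 2 × 10 = 200
  Item 5: 10 × 9 × 3 = 270
  Item 6: 7 × 4 × 8 = 224
  Item 7: 4 × 4 × 7 = 112
  Item 8: 10 × 4 × 10 = 400
  Item 9: 7 × 8 × 7 = 392
  Item 10: 3 × 8 × 7 = 168
RPN > 204: Item 5 (270), Item 6 (224), Item 8 (400), Item 9 (392).
Sum: 270 + 224 + 400 + 392 = 1286.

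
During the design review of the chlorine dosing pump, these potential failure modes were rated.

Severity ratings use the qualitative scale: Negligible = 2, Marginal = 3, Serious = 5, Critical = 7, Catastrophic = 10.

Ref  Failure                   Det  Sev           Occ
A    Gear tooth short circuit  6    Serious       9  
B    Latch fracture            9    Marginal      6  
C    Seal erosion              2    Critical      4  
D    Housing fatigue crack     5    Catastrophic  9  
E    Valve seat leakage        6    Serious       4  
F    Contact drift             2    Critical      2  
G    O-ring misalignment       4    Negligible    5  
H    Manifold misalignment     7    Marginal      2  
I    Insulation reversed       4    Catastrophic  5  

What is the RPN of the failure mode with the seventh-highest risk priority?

RPN = Severity × Occurrence × Detection:
  A: 5 × 9 × 6 = 270
  B: 3 × 6 × 9 = 162
  C: 7 × 4 × 2 = 56
  D: 10 × 9 × 5 = 450
  E: 5 × 4 × 6 = 120
  F: 7 × 2 × 2 = 28
  G: 2 × 5 × 4 = 40
  H: 3 × 2 × 7 = 42
  I: 10 × 5 × 4 = 200
Sorted descending: 450, 270, 200, 162, 120, 56, 42, 40, 28.
The seventh-highest RPN is 42 (H).

42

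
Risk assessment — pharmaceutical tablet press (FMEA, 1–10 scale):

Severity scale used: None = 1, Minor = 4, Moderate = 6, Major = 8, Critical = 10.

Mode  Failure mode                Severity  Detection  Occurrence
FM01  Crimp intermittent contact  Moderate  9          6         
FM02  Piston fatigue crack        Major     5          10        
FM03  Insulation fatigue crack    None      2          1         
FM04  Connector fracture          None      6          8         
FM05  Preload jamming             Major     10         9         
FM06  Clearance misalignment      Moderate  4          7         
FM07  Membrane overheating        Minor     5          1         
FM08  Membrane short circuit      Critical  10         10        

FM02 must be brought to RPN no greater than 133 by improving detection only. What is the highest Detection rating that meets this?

FM02: S=8, O=10, D=5 → current RPN = 400.
Fixed product = 80. Need 80 × D ≤ 133, so D ≤ 133/80 = 1.66.
Maximum integer Detection rating = 1 (gives RPN 80; D=2 would give 160 > 133).

1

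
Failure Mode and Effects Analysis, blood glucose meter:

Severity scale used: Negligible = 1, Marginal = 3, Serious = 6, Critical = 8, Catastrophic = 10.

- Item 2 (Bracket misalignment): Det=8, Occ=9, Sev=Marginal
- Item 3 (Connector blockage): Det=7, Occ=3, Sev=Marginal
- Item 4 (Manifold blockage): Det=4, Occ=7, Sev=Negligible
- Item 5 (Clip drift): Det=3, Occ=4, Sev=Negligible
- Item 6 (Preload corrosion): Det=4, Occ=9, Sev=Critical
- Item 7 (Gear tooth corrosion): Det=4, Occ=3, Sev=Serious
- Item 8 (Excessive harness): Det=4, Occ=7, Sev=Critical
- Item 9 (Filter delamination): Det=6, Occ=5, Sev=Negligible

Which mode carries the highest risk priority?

Item 6

RPN = Severity × Occurrence × Detection:
  Item 2: 3 × 9 × 8 = 216
  Item 3: 3 × 3 × 7 = 63
  Item 4: 1 × 7 × 4 = 28
  Item 5: 1 × 4 × 3 = 12
  Item 6: 8 × 9 × 4 = 288
  Item 7: 6 × 3 × 4 = 72
  Item 8: 8 × 7 × 4 = 224
  Item 9: 1 × 5 × 6 = 30
Highest RPN is 288 → Item 6.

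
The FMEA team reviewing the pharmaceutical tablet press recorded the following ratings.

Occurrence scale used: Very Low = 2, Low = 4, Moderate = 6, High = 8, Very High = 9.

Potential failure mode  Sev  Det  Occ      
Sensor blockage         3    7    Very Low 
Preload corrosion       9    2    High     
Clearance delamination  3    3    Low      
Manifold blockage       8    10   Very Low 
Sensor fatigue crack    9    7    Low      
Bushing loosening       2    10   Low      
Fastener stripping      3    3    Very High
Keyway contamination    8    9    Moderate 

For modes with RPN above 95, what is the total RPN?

RPN = Severity × Occurrence × Detection:
  Sensor blockage: 3 × 2 × 7 = 42
  Preload corrosion: 9 × 8 × 2 = 144
  Clearance delamination: 3 × 4 × 3 = 36
  Manifold blockage: 8 × 2 × 10 = 160
  Sensor fatigue crack: 9 × 4 × 7 = 252
  Bushing loosening: 2 × 4 × 10 = 80
  Fastener stripping: 3 × 9 × 3 = 81
  Keyway contamination: 8 × 6 × 9 = 432
RPN > 95: Preload corrosion (144), Manifold blockage (160), Sensor fatigue crack (252), Keyway contamination (432).
Sum: 144 + 160 + 252 + 432 = 988.

988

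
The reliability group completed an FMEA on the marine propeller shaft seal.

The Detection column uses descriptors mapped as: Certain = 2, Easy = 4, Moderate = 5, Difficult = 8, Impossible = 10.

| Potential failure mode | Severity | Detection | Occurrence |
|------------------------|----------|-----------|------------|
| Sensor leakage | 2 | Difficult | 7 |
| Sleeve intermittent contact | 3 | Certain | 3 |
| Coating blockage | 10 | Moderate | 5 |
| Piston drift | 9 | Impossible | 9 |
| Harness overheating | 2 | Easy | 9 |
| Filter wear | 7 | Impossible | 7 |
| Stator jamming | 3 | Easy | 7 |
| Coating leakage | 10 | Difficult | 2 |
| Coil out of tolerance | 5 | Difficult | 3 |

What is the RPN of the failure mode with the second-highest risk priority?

490

RPN = Severity × Occurrence × Detection:
  Sensor leakage: 2 × 7 × 8 = 112
  Sleeve intermittent contact: 3 × 3 × 2 = 18
  Coating blockage: 10 × 5 × 5 = 250
  Piston drift: 9 × 9 × 10 = 810
  Harness overheating: 2 × 9 × 4 = 72
  Filter wear: 7 × 7 × 10 = 490
  Stator jamming: 3 × 7 × 4 = 84
  Coating leakage: 10 × 2 × 8 = 160
  Coil out of tolerance: 5 × 3 × 8 = 120
Sorted descending: 810, 490, 250, 160, 120, 112, 84, 72, 18.
The second-highest RPN is 490 (Filter wear).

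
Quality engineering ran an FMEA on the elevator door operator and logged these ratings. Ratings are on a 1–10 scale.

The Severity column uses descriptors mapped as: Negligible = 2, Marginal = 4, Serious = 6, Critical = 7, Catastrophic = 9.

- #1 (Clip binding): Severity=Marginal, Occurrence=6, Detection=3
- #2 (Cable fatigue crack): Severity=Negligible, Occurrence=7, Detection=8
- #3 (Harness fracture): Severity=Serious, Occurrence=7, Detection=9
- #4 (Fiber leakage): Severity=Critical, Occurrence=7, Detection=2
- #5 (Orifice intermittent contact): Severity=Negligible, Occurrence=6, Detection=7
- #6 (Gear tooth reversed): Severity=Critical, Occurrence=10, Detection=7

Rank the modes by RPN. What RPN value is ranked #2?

RPN = Severity × Occurrence × Detection:
  #1: 4 × 6 × 3 = 72
  #2: 2 × 7 × 8 = 112
  #3: 6 × 7 × 9 = 378
  #4: 7 × 7 × 2 = 98
  #5: 2 × 6 × 7 = 84
  #6: 7 × 10 × 7 = 490
Sorted descending: 490, 378, 112, 98, 84, 72.
The second-highest RPN is 378 (#3).

378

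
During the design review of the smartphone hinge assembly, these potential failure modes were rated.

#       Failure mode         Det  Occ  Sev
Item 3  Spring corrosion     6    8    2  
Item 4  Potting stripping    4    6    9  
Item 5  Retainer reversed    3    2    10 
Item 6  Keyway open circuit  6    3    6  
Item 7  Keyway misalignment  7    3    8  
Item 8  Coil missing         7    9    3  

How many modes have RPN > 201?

1

RPN = Severity × Occurrence × Detection:
  Item 3: 2 × 8 × 6 = 96
  Item 4: 9 × 6 × 4 = 216
  Item 5: 10 × 2 × 3 = 60
  Item 6: 6 × 3 × 6 = 108
  Item 7: 8 × 3 × 7 = 168
  Item 8: 3 × 9 × 7 = 189
Modes with RPN > 201: Item 4 (216) → 1.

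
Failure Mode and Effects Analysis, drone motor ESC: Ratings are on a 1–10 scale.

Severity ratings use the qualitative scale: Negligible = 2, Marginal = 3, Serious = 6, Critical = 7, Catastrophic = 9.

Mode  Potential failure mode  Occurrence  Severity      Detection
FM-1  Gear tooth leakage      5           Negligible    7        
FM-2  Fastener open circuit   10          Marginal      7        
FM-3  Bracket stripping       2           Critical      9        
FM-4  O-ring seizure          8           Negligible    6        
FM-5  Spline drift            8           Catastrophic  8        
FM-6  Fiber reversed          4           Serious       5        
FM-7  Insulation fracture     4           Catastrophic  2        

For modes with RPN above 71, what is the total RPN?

RPN = Severity × Occurrence × Detection:
  FM-1: 2 × 5 × 7 = 70
  FM-2: 3 × 10 × 7 = 210
  FM-3: 7 × 2 × 9 = 126
  FM-4: 2 × 8 × 6 = 96
  FM-5: 9 × 8 × 8 = 576
  FM-6: 6 × 4 × 5 = 120
  FM-7: 9 × 4 × 2 = 72
RPN > 71: FM-2 (210), FM-3 (126), FM-4 (96), FM-5 (576), FM-6 (120), FM-7 (72).
Sum: 210 + 126 + 96 + 576 + 120 + 72 = 1200.

1200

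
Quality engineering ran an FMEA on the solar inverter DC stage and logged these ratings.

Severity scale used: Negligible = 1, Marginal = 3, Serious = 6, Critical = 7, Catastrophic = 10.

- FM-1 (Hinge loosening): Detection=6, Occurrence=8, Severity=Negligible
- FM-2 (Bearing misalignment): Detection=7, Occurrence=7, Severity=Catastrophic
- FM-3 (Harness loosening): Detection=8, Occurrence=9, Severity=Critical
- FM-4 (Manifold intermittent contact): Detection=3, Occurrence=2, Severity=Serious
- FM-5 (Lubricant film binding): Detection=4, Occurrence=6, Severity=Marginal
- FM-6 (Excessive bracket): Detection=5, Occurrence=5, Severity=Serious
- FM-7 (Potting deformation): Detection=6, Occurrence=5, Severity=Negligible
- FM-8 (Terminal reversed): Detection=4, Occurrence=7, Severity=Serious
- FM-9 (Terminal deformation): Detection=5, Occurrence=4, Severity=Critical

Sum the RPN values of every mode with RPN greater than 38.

RPN = Severity × Occurrence × Detection:
  FM-1: 1 × 8 × 6 = 48
  FM-2: 10 × 7 × 7 = 490
  FM-3: 7 × 9 × 8 = 504
  FM-4: 6 × 2 × 3 = 36
  FM-5: 3 × 6 × 4 = 72
  FM-6: 6 × 5 × 5 = 150
  FM-7: 1 × 5 × 6 = 30
  FM-8: 6 × 7 × 4 = 168
  FM-9: 7 × 4 × 5 = 140
RPN > 38: FM-1 (48), FM-2 (490), FM-3 (504), FM-5 (72), FM-6 (150), FM-8 (168), FM-9 (140).
Sum: 48 + 490 + 504 + 72 + 150 + 168 + 140 = 1572.

1572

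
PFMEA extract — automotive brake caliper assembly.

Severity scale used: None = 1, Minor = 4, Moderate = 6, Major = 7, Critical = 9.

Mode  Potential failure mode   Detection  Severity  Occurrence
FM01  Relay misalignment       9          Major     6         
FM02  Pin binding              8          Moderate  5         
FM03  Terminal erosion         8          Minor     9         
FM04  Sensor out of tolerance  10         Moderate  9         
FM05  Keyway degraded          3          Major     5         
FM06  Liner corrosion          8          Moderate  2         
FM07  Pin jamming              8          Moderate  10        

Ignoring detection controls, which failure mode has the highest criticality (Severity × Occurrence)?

FM07

Criticality = Severity × Occurrence:
  FM01: 7 × 6 = 42
  FM02: 6 × 5 = 30
  FM03: 4 × 9 = 36
  FM04: 6 × 9 = 54
  FM05: 7 × 5 = 35
  FM06: 6 × 2 = 12
  FM07: 6 × 10 = 60
Highest criticality is 60 → FM07.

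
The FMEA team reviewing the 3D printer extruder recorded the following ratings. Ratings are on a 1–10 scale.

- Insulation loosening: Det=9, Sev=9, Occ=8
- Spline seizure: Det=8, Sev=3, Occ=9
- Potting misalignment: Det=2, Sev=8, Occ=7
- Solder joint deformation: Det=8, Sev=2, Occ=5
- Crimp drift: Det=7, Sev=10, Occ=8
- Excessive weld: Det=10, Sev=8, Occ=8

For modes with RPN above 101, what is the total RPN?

RPN = Severity × Occurrence × Detection:
  Insulation loosening: 9 × 8 × 9 = 648
  Spline seizure: 3 × 9 × 8 = 216
  Potting misalignment: 8 × 7 × 2 = 112
  Solder joint deformation: 2 × 5 × 8 = 80
  Crimp drift: 10 × 8 × 7 = 560
  Excessive weld: 8 × 8 × 10 = 640
RPN > 101: Insulation loosening (648), Spline seizure (216), Potting misalignment (112), Crimp drift (560), Excessive weld (640).
Sum: 648 + 216 + 112 + 560 + 640 = 2176.

2176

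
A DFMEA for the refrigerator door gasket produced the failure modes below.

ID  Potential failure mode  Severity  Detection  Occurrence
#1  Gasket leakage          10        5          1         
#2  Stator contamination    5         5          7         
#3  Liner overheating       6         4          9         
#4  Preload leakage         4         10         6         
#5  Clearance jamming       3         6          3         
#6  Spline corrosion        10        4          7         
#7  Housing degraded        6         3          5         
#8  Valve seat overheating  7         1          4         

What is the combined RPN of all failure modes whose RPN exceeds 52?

RPN = Severity × Occurrence × Detection:
  #1: 10 × 1 × 5 = 50
  #2: 5 × 7 × 5 = 175
  #3: 6 × 9 × 4 = 216
  #4: 4 × 6 × 10 = 240
  #5: 3 × 3 × 6 = 54
  #6: 10 × 7 × 4 = 280
  #7: 6 × 5 × 3 = 90
  #8: 7 × 4 × 1 = 28
RPN > 52: #2 (175), #3 (216), #4 (240), #5 (54), #6 (280), #7 (90).
Sum: 175 + 216 + 240 + 54 + 280 + 90 = 1055.

1055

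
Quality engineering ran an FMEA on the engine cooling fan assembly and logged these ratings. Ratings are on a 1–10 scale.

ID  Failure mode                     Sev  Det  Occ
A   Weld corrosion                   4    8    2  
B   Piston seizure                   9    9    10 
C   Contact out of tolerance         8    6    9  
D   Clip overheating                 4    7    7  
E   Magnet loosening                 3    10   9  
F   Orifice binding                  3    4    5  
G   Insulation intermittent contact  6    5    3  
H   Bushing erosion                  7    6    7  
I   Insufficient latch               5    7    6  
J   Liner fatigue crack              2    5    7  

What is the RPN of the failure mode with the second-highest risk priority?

RPN = Severity × Occurrence × Detection:
  A: 4 × 2 × 8 = 64
  B: 9 × 10 × 9 = 810
  C: 8 × 9 × 6 = 432
  D: 4 × 7 × 7 = 196
  E: 3 × 9 × 10 = 270
  F: 3 × 5 × 4 = 60
  G: 6 × 3 × 5 = 90
  H: 7 × 7 × 6 = 294
  I: 5 × 6 × 7 = 210
  J: 2 × 7 × 5 = 70
Sorted descending: 810, 432, 294, 270, 210, 196, 90, 70, 64, 60.
The second-highest RPN is 432 (C).

432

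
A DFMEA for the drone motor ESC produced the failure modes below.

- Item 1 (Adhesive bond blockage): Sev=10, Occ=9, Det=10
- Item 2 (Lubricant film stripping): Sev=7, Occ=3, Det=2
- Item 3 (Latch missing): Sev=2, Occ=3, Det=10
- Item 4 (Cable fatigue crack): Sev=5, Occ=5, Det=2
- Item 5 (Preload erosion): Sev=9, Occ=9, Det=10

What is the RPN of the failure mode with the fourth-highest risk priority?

50

RPN = Severity × Occurrence × Detection:
  Item 1: 10 × 9 × 10 = 900
  Item 2: 7 × 3 × 2 = 42
  Item 3: 2 × 3 × 10 = 60
  Item 4: 5 × 5 × 2 = 50
  Item 5: 9 × 9 × 10 = 810
Sorted descending: 900, 810, 60, 50, 42.
The fourth-highest RPN is 50 (Item 4).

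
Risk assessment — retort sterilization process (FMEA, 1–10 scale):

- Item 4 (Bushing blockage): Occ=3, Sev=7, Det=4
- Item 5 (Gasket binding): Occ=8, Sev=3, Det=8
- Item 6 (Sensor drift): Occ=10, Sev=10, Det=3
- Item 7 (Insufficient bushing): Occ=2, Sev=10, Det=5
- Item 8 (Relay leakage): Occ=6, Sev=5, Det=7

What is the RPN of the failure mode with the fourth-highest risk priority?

RPN = Severity × Occurrence × Detection:
  Item 4: 7 × 3 × 4 = 84
  Item 5: 3 × 8 × 8 = 192
  Item 6: 10 × 10 × 3 = 300
  Item 7: 10 × 2 × 5 = 100
  Item 8: 5 × 6 × 7 = 210
Sorted descending: 300, 210, 192, 100, 84.
The fourth-highest RPN is 100 (Item 7).

100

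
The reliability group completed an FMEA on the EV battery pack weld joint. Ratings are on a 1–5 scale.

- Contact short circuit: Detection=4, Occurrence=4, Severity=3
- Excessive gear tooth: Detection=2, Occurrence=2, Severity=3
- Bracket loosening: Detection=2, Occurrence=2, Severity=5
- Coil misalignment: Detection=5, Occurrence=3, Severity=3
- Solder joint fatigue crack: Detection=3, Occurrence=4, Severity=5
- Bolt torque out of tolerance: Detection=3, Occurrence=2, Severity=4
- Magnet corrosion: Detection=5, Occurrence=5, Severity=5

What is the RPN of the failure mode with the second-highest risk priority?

RPN = Severity × Occurrence × Detection:
  Contact short circuit: 3 × 4 × 4 = 48
  Excessive gear tooth: 3 × 2 × 2 = 12
  Bracket loosening: 5 × 2 × 2 = 20
  Coil misalignment: 3 × 3 × 5 = 45
  Solder joint fatigue crack: 5 × 4 × 3 = 60
  Bolt torque out of tolerance: 4 × 2 × 3 = 24
  Magnet corrosion: 5 × 5 × 5 = 125
Sorted descending: 125, 60, 48, 45, 24, 20, 12.
The second-highest RPN is 60 (Solder joint fatigue crack).

60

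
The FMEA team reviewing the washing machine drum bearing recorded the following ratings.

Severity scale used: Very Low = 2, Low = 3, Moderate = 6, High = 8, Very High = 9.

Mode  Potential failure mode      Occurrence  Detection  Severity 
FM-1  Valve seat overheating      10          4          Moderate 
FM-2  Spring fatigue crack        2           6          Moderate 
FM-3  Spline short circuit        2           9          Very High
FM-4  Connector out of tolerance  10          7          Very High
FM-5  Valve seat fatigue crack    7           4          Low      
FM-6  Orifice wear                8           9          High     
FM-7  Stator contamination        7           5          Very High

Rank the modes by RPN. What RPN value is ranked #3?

RPN = Severity × Occurrence × Detection:
  FM-1: 6 × 10 × 4 = 240
  FM-2: 6 × 2 × 6 = 72
  FM-3: 9 × 2 × 9 = 162
  FM-4: 9 × 10 × 7 = 630
  FM-5: 3 × 7 × 4 = 84
  FM-6: 8 × 8 × 9 = 576
  FM-7: 9 × 7 × 5 = 315
Sorted descending: 630, 576, 315, 240, 162, 84, 72.
The third-highest RPN is 315 (FM-7).

315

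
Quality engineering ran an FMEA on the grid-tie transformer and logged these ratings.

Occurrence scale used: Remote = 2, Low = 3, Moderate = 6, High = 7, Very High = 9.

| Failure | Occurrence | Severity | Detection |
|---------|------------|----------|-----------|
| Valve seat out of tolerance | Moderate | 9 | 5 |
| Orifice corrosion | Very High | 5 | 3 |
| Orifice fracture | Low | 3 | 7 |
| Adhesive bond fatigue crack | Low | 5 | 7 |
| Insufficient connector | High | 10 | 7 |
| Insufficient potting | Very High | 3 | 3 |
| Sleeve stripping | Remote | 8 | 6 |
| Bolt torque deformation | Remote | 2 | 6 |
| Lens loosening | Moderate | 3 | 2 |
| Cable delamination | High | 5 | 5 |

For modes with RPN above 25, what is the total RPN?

1451

RPN = Severity × Occurrence × Detection:
  Valve seat out of tolerance: 9 × 6 × 5 = 270
  Orifice corrosion: 5 × 9 × 3 = 135
  Orifice fracture: 3 × 3 × 7 = 63
  Adhesive bond fatigue crack: 5 × 3 × 7 = 105
  Insufficient connector: 10 × 7 × 7 = 490
  Insufficient potting: 3 × 9 × 3 = 81
  Sleeve stripping: 8 × 2 × 6 = 96
  Bolt torque deformation: 2 × 2 × 6 = 24
  Lens loosening: 3 × 6 × 2 = 36
  Cable delamination: 5 × 7 × 5 = 175
RPN > 25: Valve seat out of tolerance (270), Orifice corrosion (135), Orifice fracture (63), Adhesive bond fatigue crack (105), Insufficient connector (490), Insufficient potting (81), Sleeve stripping (96), Lens loosening (36), Cable delamination (175).
Sum: 270 + 135 + 63 + 105 + 490 + 81 + 96 + 36 + 175 = 1451.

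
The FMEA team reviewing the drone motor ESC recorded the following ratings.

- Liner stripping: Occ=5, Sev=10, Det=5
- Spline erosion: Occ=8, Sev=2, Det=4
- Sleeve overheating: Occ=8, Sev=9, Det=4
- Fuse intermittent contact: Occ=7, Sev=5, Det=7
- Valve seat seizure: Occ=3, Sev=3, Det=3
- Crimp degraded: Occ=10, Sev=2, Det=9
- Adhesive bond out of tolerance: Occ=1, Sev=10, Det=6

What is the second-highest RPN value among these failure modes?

RPN = Severity × Occurrence × Detection:
  Liner stripping: 10 × 5 × 5 = 250
  Spline erosion: 2 × 8 × 4 = 64
  Sleeve overheating: 9 × 8 × 4 = 288
  Fuse intermittent contact: 5 × 7 × 7 = 245
  Valve seat seizure: 3 × 3 × 3 = 27
  Crimp degraded: 2 × 10 × 9 = 180
  Adhesive bond out of tolerance: 10 × 1 × 6 = 60
Sorted descending: 288, 250, 245, 180, 64, 60, 27.
The second-highest RPN is 250 (Liner stripping).

250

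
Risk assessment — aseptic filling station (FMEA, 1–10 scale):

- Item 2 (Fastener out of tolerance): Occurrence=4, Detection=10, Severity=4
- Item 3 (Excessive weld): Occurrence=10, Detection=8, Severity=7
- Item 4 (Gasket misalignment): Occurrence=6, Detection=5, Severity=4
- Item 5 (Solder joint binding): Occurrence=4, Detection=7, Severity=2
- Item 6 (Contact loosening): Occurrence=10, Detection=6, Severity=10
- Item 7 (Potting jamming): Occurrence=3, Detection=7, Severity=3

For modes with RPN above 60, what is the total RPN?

RPN = Severity × Occurrence × Detection:
  Item 2: 4 × 4 × 10 = 160
  Item 3: 7 × 10 × 8 = 560
  Item 4: 4 × 6 × 5 = 120
  Item 5: 2 × 4 × 7 = 56
  Item 6: 10 × 10 × 6 = 600
  Item 7: 3 × 3 × 7 = 63
RPN > 60: Item 2 (160), Item 3 (560), Item 4 (120), Item 6 (600), Item 7 (63).
Sum: 160 + 560 + 120 + 600 + 63 = 1503.

1503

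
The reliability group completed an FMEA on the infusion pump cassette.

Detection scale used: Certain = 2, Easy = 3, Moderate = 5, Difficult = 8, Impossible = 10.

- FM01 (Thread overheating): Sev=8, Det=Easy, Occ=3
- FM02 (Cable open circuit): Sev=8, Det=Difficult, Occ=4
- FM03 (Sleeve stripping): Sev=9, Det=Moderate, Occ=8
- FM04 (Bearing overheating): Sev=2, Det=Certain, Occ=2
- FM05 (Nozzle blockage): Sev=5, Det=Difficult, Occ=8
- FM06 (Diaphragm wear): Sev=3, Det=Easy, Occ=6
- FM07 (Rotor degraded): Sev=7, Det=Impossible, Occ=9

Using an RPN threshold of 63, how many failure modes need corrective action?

5

RPN = Severity × Occurrence × Detection:
  FM01: 8 × 3 × 3 = 72
  FM02: 8 × 4 × 8 = 256
  FM03: 9 × 8 × 5 = 360
  FM04: 2 × 2 × 2 = 8
  FM05: 5 × 8 × 8 = 320
  FM06: 3 × 6 × 3 = 54
  FM07: 7 × 9 × 10 = 630
Modes with RPN ≥ 63: FM01 (72), FM02 (256), FM03 (360), FM05 (320), FM07 (630) → 5.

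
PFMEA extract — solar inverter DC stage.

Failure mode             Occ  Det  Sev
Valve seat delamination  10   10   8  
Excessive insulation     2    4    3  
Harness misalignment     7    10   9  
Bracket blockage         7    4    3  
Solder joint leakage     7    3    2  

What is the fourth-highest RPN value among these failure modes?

42

RPN = Severity × Occurrence × Detection:
  Valve seat delamination: 8 × 10 × 10 = 800
  Excessive insulation: 3 × 2 × 4 = 24
  Harness misalignment: 9 × 7 × 10 = 630
  Bracket blockage: 3 × 7 × 4 = 84
  Solder joint leakage: 2 × 7 × 3 = 42
Sorted descending: 800, 630, 84, 42, 24.
The fourth-highest RPN is 42 (Solder joint leakage).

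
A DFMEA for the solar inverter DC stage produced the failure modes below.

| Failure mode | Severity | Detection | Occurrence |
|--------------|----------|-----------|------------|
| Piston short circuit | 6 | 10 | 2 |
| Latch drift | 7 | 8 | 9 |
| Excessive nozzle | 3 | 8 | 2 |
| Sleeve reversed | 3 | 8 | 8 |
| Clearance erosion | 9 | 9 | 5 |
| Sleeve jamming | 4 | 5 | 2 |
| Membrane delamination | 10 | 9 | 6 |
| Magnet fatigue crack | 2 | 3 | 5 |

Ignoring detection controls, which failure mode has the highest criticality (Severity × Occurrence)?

Latch drift

Criticality = Severity × Occurrence:
  Piston short circuit: 6 × 2 = 12
  Latch drift: 7 × 9 = 63
  Excessive nozzle: 3 × 2 = 6
  Sleeve reversed: 3 × 8 = 24
  Clearance erosion: 9 × 5 = 45
  Sleeve jamming: 4 × 2 = 8
  Membrane delamination: 10 × 6 = 60
  Magnet fatigue crack: 2 × 5 = 10
Highest criticality is 63 → Latch drift.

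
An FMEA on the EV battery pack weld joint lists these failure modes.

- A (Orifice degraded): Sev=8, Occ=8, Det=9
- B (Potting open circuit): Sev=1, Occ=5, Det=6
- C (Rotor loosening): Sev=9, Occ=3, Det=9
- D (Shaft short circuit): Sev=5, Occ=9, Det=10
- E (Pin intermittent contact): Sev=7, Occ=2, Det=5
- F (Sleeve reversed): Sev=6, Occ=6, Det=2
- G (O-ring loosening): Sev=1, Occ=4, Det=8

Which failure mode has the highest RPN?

A

RPN = Severity × Occurrence × Detection:
  A: 8 × 8 × 9 = 576
  B: 1 × 5 × 6 = 30
  C: 9 × 3 × 9 = 243
  D: 5 × 9 × 10 = 450
  E: 7 × 2 × 5 = 70
  F: 6 × 6 × 2 = 72
  G: 1 × 4 × 8 = 32
Highest RPN is 576 → A.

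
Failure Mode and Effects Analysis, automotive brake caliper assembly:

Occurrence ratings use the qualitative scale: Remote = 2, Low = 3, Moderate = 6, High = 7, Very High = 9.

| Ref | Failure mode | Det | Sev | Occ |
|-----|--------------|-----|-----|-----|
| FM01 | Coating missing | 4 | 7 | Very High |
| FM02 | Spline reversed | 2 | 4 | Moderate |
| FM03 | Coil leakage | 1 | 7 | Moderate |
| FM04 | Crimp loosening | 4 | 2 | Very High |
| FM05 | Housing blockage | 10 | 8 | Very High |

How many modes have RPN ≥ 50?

RPN = Severity × Occurrence × Detection:
  FM01: 7 × 9 × 4 = 252
  FM02: 4 × 6 × 2 = 48
  FM03: 7 × 6 × 1 = 42
  FM04: 2 × 9 × 4 = 72
  FM05: 8 × 9 × 10 = 720
Modes with RPN ≥ 50: FM01 (252), FM04 (72), FM05 (720) → 3.

3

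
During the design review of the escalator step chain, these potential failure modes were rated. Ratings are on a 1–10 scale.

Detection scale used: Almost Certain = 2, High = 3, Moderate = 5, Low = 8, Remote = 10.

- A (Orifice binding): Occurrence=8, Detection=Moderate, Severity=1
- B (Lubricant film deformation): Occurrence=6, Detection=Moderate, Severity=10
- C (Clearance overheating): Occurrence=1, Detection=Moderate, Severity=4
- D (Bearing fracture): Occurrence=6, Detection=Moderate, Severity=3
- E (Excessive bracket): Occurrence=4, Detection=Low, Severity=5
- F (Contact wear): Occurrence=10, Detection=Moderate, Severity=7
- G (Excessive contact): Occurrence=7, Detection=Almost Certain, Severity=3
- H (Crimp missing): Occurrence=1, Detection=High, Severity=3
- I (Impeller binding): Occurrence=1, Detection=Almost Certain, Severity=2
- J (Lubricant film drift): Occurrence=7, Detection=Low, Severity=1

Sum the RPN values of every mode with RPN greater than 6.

RPN = Severity × Occurrence × Detection:
  A: 1 × 8 × 5 = 40
  B: 10 × 6 × 5 = 300
  C: 4 × 1 × 5 = 20
  D: 3 × 6 × 5 = 90
  E: 5 × 4 × 8 = 160
  F: 7 × 10 × 5 = 350
  G: 3 × 7 × 2 = 42
  H: 3 × 1 × 3 = 9
  I: 2 × 1 × 2 = 4
  J: 1 × 7 × 8 = 56
RPN > 6: A (40), B (300), C (20), D (90), E (160), F (350), G (42), H (9), J (56).
Sum: 40 + 300 + 20 + 90 + 160 + 350 + 42 + 9 + 56 = 1067.

1067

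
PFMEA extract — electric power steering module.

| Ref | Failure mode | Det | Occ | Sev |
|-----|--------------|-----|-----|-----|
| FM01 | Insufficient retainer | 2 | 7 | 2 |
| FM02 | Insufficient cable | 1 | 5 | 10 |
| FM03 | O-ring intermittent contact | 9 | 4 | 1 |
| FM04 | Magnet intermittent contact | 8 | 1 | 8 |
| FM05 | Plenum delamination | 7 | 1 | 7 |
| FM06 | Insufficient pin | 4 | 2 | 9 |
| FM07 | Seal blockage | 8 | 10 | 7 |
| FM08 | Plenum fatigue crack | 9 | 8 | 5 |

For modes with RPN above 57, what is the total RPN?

1056

RPN = Severity × Occurrence × Detection:
  FM01: 2 × 7 × 2 = 28
  FM02: 10 × 5 × 1 = 50
  FM03: 1 × 4 × 9 = 36
  FM04: 8 × 1 × 8 = 64
  FM05: 7 × 1 × 7 = 49
  FM06: 9 × 2 × 4 = 72
  FM07: 7 × 10 × 8 = 560
  FM08: 5 × 8 × 9 = 360
RPN > 57: FM04 (64), FM06 (72), FM07 (560), FM08 (360).
Sum: 64 + 72 + 560 + 360 = 1056.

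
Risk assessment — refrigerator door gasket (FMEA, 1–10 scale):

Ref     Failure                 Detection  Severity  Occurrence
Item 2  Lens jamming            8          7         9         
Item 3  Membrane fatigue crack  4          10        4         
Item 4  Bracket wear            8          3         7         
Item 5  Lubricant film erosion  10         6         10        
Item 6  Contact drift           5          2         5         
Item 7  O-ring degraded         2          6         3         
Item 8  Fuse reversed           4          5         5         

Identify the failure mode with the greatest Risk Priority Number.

Item 5

RPN = Severity × Occurrence × Detection:
  Item 2: 7 × 9 × 8 = 504
  Item 3: 10 × 4 × 4 = 160
  Item 4: 3 × 7 × 8 = 168
  Item 5: 6 × 10 × 10 = 600
  Item 6: 2 × 5 × 5 = 50
  Item 7: 6 × 3 × 2 = 36
  Item 8: 5 × 5 × 4 = 100
Highest RPN is 600 → Item 5.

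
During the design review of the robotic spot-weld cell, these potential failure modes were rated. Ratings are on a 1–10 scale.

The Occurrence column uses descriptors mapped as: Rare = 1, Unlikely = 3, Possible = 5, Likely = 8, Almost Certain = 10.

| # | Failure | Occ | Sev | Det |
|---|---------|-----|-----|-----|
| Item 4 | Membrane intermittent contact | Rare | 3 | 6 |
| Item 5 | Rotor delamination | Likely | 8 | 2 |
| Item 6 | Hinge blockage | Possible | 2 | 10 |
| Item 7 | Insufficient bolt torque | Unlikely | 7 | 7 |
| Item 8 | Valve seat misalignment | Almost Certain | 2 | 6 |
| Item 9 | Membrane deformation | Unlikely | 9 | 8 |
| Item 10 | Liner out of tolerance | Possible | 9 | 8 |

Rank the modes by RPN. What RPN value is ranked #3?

147

RPN = Severity × Occurrence × Detection:
  Item 4: 3 × 1 × 6 = 18
  Item 5: 8 × 8 × 2 = 128
  Item 6: 2 × 5 × 10 = 100
  Item 7: 7 × 3 × 7 = 147
  Item 8: 2 × 10 × 6 = 120
  Item 9: 9 × 3 × 8 = 216
  Item 10: 9 × 5 × 8 = 360
Sorted descending: 360, 216, 147, 128, 120, 100, 18.
The third-highest RPN is 147 (Item 7).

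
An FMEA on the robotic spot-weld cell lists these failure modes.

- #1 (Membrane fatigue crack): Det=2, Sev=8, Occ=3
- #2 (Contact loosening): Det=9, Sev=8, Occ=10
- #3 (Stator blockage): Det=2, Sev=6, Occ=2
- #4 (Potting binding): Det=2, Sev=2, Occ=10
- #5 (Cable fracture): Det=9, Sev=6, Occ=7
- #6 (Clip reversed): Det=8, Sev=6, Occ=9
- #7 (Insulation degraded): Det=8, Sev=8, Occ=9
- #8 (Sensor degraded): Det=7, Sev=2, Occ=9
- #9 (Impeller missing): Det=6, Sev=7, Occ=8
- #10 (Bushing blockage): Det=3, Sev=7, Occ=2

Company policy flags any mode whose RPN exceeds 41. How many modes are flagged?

RPN = Severity × Occurrence × Detection:
  #1: 8 × 3 × 2 = 48
  #2: 8 × 10 × 9 = 720
  #3: 6 × 2 × 2 = 24
  #4: 2 × 10 × 2 = 40
  #5: 6 × 7 × 9 = 378
  #6: 6 × 9 × 8 = 432
  #7: 8 × 9 × 8 = 576
  #8: 2 × 9 × 7 = 126
  #9: 7 × 8 × 6 = 336
  #10: 7 × 2 × 3 = 42
Modes with RPN > 41: #1 (48), #2 (720), #5 (378), #6 (432), #7 (576), #8 (126), #9 (336), #10 (42) → 8.

8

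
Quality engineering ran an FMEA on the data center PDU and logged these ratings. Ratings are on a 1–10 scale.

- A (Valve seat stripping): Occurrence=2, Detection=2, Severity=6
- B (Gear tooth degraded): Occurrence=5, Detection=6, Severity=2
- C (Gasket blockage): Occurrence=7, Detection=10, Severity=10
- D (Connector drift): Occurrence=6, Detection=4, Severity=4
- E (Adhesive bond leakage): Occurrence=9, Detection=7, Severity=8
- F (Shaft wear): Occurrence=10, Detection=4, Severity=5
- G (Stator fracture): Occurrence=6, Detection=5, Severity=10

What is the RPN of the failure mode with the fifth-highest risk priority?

96

RPN = Severity × Occurrence × Detection:
  A: 6 × 2 × 2 = 24
  B: 2 × 5 × 6 = 60
  C: 10 × 7 × 10 = 700
  D: 4 × 6 × 4 = 96
  E: 8 × 9 × 7 = 504
  F: 5 × 10 × 4 = 200
  G: 10 × 6 × 5 = 300
Sorted descending: 700, 504, 300, 200, 96, 60, 24.
The fifth-highest RPN is 96 (D).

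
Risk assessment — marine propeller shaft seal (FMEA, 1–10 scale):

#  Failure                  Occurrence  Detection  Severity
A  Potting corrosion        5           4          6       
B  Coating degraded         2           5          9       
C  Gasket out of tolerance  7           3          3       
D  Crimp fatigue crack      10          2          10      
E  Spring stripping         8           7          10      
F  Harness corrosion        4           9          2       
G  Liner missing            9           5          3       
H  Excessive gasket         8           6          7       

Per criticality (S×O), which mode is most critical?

D

Criticality = Severity × Occurrence:
  A: 6 × 5 = 30
  B: 9 × 2 = 18
  C: 3 × 7 = 21
  D: 10 × 10 = 100
  E: 10 × 8 = 80
  F: 2 × 4 = 8
  G: 3 × 9 = 27
  H: 7 × 8 = 56
Highest criticality is 100 → D.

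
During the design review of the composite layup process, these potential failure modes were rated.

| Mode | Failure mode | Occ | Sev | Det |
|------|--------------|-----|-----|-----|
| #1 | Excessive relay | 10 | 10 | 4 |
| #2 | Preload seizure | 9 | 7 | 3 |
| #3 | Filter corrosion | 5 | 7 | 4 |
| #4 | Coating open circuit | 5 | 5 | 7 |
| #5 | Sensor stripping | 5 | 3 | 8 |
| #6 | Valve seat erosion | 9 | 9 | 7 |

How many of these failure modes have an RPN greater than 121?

5

RPN = Severity × Occurrence × Detection:
  #1: 10 × 10 × 4 = 400
  #2: 7 × 9 × 3 = 189
  #3: 7 × 5 × 4 = 140
  #4: 5 × 5 × 7 = 175
  #5: 3 × 5 × 8 = 120
  #6: 9 × 9 × 7 = 567
Modes with RPN > 121: #1 (400), #2 (189), #3 (140), #4 (175), #6 (567) → 5.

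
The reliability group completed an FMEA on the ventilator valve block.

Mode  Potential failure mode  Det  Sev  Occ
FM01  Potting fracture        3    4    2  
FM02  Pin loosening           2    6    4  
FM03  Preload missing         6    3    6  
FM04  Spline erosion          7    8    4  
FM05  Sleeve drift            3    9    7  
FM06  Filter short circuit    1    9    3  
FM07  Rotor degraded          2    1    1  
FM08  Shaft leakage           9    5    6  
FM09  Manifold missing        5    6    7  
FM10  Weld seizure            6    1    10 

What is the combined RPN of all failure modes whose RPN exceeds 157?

RPN = Severity × Occurrence × Detection:
  FM01: 4 × 2 × 3 = 24
  FM02: 6 × 4 × 2 = 48
  FM03: 3 × 6 × 6 = 108
  FM04: 8 × 4 × 7 = 224
  FM05: 9 × 7 × 3 = 189
  FM06: 9 × 3 × 1 = 27
  FM07: 1 × 1 × 2 = 2
  FM08: 5 × 6 × 9 = 270
  FM09: 6 × 7 × 5 = 210
  FM10: 1 × 10 × 6 = 60
RPN > 157: FM04 (224), FM05 (189), FM08 (270), FM09 (210).
Sum: 224 + 189 + 270 + 210 = 893.

893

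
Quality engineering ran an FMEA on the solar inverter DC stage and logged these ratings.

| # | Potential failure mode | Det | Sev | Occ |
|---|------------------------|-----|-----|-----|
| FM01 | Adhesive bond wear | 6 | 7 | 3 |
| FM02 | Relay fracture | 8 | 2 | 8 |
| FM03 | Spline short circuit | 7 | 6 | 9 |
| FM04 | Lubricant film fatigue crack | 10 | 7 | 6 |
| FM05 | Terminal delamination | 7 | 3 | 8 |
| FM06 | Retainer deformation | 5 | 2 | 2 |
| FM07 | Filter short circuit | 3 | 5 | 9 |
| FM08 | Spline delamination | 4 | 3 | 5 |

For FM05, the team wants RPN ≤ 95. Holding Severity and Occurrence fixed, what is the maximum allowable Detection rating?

3

FM05: S=3, O=8, D=7 → current RPN = 168.
Fixed product = 24. Need 24 × D ≤ 95, so D ≤ 95/24 = 3.96.
Maximum integer Detection rating = 3 (gives RPN 72; D=4 would give 96 > 95).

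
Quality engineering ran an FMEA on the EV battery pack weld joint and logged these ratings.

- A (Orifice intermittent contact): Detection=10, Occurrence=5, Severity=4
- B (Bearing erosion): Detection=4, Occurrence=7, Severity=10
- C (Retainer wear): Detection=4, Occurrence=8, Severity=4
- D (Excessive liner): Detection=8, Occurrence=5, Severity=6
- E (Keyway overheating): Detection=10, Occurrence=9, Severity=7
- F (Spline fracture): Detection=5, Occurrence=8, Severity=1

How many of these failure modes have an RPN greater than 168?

4

RPN = Severity × Occurrence × Detection:
  A: 4 × 5 × 10 = 200
  B: 10 × 7 × 4 = 280
  C: 4 × 8 × 4 = 128
  D: 6 × 5 × 8 = 240
  E: 7 × 9 × 10 = 630
  F: 1 × 8 × 5 = 40
Modes with RPN > 168: A (200), B (280), D (240), E (630) → 4.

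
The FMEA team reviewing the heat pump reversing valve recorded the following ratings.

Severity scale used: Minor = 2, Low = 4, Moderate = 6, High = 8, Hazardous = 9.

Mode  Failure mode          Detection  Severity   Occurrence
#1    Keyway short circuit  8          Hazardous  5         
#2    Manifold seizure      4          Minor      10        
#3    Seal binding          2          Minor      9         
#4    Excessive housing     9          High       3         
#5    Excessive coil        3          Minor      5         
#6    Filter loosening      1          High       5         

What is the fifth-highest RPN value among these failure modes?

36

RPN = Severity × Occurrence × Detection:
  #1: 9 × 5 × 8 = 360
  #2: 2 × 10 × 4 = 80
  #3: 2 × 9 × 2 = 36
  #4: 8 × 3 × 9 = 216
  #5: 2 × 5 × 3 = 30
  #6: 8 × 5 × 1 = 40
Sorted descending: 360, 216, 80, 40, 36, 30.
The fifth-highest RPN is 36 (#3).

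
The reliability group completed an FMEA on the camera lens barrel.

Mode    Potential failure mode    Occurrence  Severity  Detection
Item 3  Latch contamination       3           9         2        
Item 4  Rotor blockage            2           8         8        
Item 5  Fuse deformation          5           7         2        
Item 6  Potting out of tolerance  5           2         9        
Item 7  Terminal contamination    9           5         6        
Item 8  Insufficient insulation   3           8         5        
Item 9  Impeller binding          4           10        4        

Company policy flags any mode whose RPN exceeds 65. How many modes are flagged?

RPN = Severity × Occurrence × Detection:
  Item 3: 9 × 3 × 2 = 54
  Item 4: 8 × 2 × 8 = 128
  Item 5: 7 × 5 × 2 = 70
  Item 6: 2 × 5 × 9 = 90
  Item 7: 5 × 9 × 6 = 270
  Item 8: 8 × 3 × 5 = 120
  Item 9: 10 × 4 × 4 = 160
Modes with RPN > 65: Item 4 (128), Item 5 (70), Item 6 (90), Item 7 (270), Item 8 (120), Item 9 (160) → 6.

6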